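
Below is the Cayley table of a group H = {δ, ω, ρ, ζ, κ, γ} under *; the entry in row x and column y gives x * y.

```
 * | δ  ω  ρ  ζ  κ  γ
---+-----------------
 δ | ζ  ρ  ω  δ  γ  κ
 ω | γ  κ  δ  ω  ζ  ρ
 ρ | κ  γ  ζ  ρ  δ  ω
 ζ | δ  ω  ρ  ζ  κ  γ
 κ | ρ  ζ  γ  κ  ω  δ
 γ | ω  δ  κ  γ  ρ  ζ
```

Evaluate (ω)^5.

ω^1 = ω
ω^2 = ω * ω = κ
ω^3 = κ * ω = ζ
ω^4 = ζ * ω = ω
ω^5 = ω * ω = κ
(Structurally, H here is isomorphic to the symmetric group S_3.)

κ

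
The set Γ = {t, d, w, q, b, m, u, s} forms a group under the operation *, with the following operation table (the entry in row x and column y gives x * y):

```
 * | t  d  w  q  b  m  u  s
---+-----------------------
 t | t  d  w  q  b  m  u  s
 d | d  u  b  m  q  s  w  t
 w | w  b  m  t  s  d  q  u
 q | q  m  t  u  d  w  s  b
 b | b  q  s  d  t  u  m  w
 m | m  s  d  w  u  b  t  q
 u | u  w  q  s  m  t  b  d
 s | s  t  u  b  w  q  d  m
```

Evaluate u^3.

m

u^1 = u
u^2 = u * u = b
u^3 = b * u = m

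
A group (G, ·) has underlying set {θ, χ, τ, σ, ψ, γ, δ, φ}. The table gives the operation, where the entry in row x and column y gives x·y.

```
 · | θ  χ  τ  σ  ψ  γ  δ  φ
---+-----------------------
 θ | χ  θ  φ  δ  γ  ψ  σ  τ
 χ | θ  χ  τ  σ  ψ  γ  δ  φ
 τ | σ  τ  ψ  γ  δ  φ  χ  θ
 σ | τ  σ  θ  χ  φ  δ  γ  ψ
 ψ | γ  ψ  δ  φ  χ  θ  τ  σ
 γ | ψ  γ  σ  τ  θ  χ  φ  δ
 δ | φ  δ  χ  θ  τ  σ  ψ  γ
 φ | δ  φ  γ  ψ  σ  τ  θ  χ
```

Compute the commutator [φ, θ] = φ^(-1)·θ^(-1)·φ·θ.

ψ

Identity is χ; from the table φ^(-1) = φ and θ^(-1) = θ.
φ·θ = δ
δ·φ = γ
γ·θ = ψ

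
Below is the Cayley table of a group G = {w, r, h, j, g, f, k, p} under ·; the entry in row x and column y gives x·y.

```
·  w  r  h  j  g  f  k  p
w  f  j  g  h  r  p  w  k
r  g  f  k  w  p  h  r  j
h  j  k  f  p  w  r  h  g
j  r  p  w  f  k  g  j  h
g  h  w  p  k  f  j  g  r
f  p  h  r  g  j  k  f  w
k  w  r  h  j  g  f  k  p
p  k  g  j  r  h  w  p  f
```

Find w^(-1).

First locate the identity: row k matches the header, so k is the identity.
Scan row w for k: w·p = k. Hence w^(-1) = p.

p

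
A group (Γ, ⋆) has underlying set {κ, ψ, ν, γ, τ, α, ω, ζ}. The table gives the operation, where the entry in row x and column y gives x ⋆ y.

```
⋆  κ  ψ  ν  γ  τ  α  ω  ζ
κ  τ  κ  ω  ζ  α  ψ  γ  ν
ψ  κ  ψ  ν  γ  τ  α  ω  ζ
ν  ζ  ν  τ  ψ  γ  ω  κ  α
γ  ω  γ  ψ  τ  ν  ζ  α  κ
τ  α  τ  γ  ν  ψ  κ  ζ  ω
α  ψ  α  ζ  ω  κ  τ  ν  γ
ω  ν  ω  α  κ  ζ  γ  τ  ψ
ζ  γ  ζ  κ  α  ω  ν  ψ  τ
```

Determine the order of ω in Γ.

The identity element is ψ (its row matches the header).
ω^1 = ω
ω^2 = ω ⋆ ω = τ
ω^3 = τ ⋆ ω = ζ
ω^4 = ζ ⋆ ω = ψ
The first power of ω equal to the identity is ω^4, so ord(ω) = 4.

4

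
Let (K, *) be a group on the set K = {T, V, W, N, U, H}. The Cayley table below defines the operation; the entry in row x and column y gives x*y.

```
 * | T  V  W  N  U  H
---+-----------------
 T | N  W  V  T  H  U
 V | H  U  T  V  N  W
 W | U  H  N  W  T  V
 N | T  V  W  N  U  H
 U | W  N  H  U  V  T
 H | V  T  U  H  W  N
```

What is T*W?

Read row T, column W: T*W = V.

V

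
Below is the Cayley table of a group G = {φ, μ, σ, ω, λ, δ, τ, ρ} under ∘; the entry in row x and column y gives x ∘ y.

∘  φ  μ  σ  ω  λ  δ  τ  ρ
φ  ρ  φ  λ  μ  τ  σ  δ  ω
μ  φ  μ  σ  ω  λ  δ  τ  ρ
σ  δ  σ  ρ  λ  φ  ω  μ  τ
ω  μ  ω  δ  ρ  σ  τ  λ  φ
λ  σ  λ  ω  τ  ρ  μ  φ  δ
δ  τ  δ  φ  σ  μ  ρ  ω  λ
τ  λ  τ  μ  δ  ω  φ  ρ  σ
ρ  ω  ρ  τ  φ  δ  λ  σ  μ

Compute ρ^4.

ρ^1 = ρ
ρ^2 = ρ ∘ ρ = μ
ρ^3 = μ ∘ ρ = ρ
ρ^4 = ρ ∘ ρ = μ
(Structurally, G here is isomorphic to the quaternion group Q_8.)

μ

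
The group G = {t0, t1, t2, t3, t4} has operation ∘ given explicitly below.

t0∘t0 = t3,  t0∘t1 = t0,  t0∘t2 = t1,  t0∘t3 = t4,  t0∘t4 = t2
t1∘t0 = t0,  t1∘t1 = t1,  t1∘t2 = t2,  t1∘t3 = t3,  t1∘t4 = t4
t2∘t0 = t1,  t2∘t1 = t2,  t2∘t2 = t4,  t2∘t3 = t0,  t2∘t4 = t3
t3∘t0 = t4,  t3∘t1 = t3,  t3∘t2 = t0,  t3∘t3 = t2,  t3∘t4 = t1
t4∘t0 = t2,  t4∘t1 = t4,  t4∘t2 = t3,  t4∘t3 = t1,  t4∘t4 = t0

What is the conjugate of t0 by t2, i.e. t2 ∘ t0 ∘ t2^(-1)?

t0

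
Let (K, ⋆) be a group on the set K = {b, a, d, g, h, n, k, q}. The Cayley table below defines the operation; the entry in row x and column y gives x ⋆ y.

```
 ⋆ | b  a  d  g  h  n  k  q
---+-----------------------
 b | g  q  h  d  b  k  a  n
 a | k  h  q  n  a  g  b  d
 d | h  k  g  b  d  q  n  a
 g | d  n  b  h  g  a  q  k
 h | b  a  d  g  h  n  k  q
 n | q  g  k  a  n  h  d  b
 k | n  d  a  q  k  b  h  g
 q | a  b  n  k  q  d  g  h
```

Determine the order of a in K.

2

The identity element is h (its row matches the header).
a^1 = a
a^2 = a ⋆ a = h
The first power of a equal to the identity is a^2, so ord(a) = 2.
(Structurally, K here is isomorphic to the dihedral group D_4.)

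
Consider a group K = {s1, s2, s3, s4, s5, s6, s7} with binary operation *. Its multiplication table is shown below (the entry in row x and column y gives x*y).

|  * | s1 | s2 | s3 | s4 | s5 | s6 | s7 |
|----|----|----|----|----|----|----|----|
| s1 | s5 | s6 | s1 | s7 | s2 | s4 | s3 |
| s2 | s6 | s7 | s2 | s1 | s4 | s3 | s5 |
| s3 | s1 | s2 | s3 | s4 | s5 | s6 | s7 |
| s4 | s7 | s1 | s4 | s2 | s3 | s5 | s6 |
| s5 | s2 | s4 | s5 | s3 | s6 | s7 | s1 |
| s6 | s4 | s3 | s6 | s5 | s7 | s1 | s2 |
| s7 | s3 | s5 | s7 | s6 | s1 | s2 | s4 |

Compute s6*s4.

s5

Read row s6, column s4: s6*s4 = s5.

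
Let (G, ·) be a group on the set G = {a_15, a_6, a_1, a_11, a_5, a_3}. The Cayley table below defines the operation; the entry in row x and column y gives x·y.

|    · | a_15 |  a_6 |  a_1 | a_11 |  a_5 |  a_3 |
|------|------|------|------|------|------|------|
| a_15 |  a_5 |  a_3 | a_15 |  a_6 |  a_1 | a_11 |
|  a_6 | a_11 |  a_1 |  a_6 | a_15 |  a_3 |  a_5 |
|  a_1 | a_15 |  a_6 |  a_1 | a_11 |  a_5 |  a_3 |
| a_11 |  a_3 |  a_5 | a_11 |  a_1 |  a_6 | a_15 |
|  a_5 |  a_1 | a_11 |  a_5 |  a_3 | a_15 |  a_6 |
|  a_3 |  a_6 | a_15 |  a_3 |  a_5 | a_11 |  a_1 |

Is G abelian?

No

a_5·a_11 = a_3 but a_11·a_5 = a_6.
Since a_5 and a_11 do not commute, G is not abelian.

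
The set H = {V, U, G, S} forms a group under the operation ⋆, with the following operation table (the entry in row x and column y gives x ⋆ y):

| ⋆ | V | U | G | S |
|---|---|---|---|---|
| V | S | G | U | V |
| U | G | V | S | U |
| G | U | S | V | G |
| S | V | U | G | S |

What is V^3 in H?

V^1 = V
V^2 = V ⋆ V = S
V^3 = S ⋆ V = V

V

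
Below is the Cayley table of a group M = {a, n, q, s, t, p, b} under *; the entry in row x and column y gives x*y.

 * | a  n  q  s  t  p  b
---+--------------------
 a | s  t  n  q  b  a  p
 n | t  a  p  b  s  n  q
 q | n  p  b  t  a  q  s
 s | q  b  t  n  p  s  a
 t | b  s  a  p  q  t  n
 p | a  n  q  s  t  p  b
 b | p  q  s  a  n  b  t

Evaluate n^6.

n^1 = n
n^2 = n*n = a
n^3 = a*n = t
n^4 = t*n = s
n^5 = s*n = b
n^6 = b*n = q

q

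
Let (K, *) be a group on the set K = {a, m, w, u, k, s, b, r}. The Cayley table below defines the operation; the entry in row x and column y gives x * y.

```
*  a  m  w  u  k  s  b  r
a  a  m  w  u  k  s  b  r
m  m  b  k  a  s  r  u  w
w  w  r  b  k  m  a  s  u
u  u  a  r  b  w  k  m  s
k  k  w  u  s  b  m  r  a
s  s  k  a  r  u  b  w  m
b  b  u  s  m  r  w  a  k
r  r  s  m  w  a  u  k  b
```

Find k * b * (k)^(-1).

The identity is a. In row k, the entry a sits in column r, so k^(-1) = r.
k * b = r
r * r = b
(Structurally, K here is isomorphic to the quaternion group Q_8.)

b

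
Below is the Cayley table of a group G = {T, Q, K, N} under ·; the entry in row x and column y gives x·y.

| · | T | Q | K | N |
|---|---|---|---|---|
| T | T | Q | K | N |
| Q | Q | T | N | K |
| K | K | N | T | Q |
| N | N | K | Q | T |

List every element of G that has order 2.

Identity is T. Compute the order of each non-identity element by repeated multiplication:
  Q: Q → T  (order 2)
  K: K → T  (order 2)
  N: N → T  (order 2)
Elements of order 2: {K, N, Q}.

{K, N, Q}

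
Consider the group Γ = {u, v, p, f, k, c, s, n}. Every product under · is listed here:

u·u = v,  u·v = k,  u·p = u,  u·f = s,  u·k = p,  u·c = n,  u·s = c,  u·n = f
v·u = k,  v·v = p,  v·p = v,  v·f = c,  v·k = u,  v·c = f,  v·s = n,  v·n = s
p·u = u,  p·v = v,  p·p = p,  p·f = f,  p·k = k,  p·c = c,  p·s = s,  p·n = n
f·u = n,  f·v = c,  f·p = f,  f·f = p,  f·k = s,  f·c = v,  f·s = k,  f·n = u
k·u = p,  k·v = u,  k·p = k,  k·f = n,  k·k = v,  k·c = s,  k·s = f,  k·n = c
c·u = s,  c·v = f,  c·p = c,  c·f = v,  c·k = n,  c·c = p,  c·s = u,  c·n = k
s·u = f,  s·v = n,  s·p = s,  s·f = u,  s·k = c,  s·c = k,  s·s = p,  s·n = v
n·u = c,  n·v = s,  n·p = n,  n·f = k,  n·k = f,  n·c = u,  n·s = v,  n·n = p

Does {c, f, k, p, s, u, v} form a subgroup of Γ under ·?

No

k·f = n, which is not in {c, f, k, p, s, u, v}.
The subset is not closed under ·, so it is not a subgroup.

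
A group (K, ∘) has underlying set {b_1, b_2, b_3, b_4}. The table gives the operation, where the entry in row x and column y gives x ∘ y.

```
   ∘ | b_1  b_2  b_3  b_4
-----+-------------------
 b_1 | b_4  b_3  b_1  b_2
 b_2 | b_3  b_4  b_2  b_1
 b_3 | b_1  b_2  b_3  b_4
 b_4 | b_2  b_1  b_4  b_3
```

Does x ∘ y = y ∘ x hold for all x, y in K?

Yes

Check whether the table is symmetric across its main diagonal.
Every entry (row x, col y) equals the entry (row y, col x), so K is abelian.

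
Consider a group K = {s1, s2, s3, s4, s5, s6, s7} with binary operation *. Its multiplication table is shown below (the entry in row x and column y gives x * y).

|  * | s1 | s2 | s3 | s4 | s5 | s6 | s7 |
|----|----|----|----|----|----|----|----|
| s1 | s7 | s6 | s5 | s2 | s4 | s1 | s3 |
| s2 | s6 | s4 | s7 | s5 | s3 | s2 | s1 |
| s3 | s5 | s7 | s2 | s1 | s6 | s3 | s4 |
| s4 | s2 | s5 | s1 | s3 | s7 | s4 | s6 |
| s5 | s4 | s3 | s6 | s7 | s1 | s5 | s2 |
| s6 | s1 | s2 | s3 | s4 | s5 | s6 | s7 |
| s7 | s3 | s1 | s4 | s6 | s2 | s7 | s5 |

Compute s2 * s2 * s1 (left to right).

s2 * s2 = s4
s4 * s1 = s2

s2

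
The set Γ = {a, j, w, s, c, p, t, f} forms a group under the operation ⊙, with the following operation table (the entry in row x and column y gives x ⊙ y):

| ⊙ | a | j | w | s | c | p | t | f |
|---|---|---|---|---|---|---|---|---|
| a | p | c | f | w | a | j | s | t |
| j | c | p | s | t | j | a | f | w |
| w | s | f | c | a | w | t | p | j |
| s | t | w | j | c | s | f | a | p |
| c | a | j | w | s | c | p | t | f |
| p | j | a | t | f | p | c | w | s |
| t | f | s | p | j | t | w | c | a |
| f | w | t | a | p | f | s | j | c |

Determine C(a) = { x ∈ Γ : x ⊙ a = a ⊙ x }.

Compare row a with column a entry by entry.
j ⊙ a = c = a ⊙ j, so j commutes with a.
t ⊙ a = f but a ⊙ t = s, so t does not.
Collecting the elements that commute with a: C(a) = {a, c, j, p}.

{a, c, j, p}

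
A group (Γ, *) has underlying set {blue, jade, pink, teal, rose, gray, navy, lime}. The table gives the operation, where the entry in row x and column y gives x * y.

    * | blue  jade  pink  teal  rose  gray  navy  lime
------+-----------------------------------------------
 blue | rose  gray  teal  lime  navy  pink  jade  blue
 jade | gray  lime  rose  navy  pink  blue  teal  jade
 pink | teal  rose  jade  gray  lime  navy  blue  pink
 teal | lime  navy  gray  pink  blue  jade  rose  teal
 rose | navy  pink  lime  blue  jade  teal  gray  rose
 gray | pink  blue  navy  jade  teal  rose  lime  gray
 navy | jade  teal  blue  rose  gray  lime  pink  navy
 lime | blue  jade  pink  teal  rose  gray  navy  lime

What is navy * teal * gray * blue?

navy * teal = rose
rose * gray = teal
teal * blue = lime
(Structurally, Γ here is isomorphic to the cyclic group Z_8.)

lime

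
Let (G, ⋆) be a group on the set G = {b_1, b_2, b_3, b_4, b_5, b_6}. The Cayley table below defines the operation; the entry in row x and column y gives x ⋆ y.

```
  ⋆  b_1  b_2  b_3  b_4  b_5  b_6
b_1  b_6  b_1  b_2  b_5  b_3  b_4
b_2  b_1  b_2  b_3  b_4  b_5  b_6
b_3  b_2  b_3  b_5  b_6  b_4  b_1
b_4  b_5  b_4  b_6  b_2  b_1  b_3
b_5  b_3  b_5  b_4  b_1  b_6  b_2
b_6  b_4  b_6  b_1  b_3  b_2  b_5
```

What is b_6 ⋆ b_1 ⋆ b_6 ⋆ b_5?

b_4

b_6 ⋆ b_1 = b_4
b_4 ⋆ b_6 = b_3
b_3 ⋆ b_5 = b_4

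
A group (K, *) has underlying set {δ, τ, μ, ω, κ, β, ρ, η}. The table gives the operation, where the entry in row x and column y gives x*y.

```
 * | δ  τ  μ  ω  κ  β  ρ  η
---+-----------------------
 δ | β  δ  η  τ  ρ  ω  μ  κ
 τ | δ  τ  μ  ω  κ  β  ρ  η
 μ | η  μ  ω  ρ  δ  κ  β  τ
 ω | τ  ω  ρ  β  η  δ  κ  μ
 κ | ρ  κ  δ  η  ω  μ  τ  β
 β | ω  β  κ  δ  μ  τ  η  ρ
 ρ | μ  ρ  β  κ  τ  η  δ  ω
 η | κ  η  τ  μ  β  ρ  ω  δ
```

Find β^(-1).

First locate the identity: row τ matches the header, so τ is the identity.
Scan row β for τ: β*β = τ. Hence β^(-1) = β.

β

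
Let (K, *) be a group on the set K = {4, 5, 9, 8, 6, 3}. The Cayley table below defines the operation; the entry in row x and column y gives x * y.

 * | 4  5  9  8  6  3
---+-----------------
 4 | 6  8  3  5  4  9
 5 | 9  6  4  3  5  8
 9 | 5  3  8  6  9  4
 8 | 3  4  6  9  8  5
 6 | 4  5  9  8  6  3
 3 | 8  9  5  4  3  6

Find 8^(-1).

9

First locate the identity: row 6 matches the header, so 6 is the identity.
Scan row 8 for 6: 8 * 9 = 6. Hence 8^(-1) = 9.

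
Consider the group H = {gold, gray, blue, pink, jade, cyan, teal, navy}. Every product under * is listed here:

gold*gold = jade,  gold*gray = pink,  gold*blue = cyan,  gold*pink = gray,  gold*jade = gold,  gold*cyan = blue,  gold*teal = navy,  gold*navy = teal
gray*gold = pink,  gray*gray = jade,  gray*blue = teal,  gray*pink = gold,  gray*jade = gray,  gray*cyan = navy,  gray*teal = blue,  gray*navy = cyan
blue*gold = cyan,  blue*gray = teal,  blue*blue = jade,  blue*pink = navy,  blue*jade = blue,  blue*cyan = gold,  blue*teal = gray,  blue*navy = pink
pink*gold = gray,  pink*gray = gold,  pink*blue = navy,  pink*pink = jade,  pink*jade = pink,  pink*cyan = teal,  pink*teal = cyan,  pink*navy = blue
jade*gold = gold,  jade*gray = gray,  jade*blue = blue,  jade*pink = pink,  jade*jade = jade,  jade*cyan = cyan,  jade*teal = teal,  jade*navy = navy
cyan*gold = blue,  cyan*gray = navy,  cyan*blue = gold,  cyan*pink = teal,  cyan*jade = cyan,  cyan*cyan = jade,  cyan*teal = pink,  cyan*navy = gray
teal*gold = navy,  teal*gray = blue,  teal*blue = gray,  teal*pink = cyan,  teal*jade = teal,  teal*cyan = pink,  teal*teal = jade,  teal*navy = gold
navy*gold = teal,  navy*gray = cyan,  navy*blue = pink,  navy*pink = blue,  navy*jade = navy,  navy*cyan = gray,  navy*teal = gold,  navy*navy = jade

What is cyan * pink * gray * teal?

cyan * pink = teal
teal * gray = blue
blue * teal = gray

gray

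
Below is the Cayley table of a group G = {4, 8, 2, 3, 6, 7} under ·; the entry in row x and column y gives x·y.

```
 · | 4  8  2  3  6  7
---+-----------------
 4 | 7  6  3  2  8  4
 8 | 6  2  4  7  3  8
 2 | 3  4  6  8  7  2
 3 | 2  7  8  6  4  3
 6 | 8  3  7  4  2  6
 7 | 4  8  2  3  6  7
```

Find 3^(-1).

First locate the identity: row 7 matches the header, so 7 is the identity.
Scan row 3 for 7: 3·8 = 7. Hence 3^(-1) = 8.

8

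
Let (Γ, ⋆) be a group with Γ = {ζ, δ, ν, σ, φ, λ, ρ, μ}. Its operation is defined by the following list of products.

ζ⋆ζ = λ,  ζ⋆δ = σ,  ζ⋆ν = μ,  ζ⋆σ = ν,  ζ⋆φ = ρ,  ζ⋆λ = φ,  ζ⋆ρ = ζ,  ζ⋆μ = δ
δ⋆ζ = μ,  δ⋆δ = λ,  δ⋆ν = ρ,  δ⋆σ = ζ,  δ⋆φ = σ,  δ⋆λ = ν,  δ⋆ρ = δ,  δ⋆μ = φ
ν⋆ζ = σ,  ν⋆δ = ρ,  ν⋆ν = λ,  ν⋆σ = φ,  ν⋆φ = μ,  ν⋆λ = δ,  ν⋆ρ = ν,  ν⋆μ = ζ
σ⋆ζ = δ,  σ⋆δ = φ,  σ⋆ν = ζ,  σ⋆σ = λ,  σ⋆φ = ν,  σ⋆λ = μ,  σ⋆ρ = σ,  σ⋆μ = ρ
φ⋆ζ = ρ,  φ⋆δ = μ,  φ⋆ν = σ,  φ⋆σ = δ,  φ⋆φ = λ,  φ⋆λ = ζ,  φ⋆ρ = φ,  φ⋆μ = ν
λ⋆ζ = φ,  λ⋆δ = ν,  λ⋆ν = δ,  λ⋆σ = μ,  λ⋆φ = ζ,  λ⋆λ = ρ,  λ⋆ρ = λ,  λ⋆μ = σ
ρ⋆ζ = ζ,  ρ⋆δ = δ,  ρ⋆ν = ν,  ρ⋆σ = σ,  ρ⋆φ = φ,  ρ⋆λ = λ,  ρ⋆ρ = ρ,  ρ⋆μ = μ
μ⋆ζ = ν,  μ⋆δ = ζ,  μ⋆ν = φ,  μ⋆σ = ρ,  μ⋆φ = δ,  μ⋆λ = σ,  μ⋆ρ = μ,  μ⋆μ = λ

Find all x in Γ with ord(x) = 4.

{δ, ζ, μ, ν, σ, φ}

Identity is ρ. Compute the order of each non-identity element by repeated multiplication:
  ζ: ζ → λ → φ → ρ  (order 4)
  δ: δ → λ → ν → ρ  (order 4)
  ν: ν → λ → δ → ρ  (order 4)
  σ: σ → λ → μ → ρ  (order 4)
  φ: φ → λ → ζ → ρ  (order 4)
  λ: λ → ρ  (order 2)
  μ: μ → λ → σ → ρ  (order 4)
Elements of order 4: {δ, ζ, μ, ν, σ, φ}.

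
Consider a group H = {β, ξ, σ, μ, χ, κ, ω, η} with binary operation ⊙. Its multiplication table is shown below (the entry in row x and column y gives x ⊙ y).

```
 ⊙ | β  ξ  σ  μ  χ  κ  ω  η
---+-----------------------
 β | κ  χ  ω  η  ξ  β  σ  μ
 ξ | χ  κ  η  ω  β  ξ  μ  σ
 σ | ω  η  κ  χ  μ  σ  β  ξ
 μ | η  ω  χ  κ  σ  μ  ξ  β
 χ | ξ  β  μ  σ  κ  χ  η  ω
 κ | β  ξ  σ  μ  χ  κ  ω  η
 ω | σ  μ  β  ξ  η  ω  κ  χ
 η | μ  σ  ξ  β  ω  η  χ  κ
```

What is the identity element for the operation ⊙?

κ

The identity e satisfies e ⊙ x = x for all x, so its row in the table reproduces the column headers.
Row κ reads: β, ξ, σ, μ, χ, κ, ω, η — exactly the header order. So κ is the identity.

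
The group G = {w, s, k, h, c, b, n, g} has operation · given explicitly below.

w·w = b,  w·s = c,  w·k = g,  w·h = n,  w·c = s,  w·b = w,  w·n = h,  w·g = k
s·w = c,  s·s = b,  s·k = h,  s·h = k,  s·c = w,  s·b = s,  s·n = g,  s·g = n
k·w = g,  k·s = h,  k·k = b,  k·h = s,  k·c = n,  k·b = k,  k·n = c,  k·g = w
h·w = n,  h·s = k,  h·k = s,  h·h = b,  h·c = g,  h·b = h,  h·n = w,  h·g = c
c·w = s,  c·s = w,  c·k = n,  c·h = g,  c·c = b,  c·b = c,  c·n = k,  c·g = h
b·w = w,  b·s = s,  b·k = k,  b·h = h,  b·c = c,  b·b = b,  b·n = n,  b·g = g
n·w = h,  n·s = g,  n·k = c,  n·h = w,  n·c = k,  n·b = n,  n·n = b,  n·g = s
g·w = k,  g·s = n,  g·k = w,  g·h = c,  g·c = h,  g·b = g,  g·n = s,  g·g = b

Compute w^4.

w^1 = w
w^2 = w·w = b
w^3 = b·w = w
w^4 = w·w = b

b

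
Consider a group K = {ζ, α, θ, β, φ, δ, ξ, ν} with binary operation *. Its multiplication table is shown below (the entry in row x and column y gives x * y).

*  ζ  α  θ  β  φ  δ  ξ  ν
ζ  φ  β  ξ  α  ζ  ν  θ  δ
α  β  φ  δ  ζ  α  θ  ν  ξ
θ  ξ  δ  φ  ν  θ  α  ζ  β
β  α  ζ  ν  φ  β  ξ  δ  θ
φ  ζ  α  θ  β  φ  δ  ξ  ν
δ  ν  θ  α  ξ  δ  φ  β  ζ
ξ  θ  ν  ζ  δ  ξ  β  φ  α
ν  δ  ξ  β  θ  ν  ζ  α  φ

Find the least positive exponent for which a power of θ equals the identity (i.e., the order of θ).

The identity element is φ (its row matches the header).
θ^1 = θ
θ^2 = θ * θ = φ
The first power of θ equal to the identity is θ^2, so ord(θ) = 2.

2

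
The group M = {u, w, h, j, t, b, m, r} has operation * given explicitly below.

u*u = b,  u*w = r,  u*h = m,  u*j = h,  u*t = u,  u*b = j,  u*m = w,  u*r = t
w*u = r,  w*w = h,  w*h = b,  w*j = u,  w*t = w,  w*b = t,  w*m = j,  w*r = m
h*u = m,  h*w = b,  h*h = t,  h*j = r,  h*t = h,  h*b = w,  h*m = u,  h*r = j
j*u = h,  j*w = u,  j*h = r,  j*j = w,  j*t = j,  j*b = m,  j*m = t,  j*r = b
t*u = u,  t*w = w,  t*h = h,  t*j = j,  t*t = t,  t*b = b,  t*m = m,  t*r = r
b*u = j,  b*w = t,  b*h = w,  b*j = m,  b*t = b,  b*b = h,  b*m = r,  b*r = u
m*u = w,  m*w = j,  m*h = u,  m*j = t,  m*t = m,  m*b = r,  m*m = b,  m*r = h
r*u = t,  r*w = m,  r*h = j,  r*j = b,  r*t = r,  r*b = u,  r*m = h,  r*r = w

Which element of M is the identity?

t

The identity e satisfies e*x = x for all x, so its row in the table reproduces the column headers.
Row t reads: u, w, h, j, t, b, m, r — exactly the header order. So t is the identity.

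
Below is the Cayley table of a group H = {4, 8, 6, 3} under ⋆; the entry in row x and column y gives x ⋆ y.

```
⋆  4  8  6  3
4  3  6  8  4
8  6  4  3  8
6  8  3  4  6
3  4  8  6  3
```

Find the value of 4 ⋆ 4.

3

Read row 4, column 4: 4 ⋆ 4 = 3.
(Structurally, H here is isomorphic to the cyclic group Z_4.)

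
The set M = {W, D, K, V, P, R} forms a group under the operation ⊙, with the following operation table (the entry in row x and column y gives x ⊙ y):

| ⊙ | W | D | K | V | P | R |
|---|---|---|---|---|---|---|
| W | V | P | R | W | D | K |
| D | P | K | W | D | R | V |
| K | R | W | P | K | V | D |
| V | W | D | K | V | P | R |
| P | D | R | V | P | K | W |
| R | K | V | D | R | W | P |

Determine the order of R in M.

The identity element is V (its row matches the header).
R^1 = R
R^2 = R ⊙ R = P
R^3 = P ⊙ R = W
R^4 = W ⊙ R = K
R^5 = K ⊙ R = D
R^6 = D ⊙ R = V
The first power of R equal to the identity is R^6, so ord(R) = 6.
(Structurally, M here is isomorphic to the cyclic group Z_6.)

6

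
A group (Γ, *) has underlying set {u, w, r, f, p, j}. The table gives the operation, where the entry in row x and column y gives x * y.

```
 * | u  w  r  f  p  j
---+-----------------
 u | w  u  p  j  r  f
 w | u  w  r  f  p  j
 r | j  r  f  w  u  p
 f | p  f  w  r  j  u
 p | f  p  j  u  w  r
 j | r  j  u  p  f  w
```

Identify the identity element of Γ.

w

The identity e satisfies e * x = x for all x, so its row in the table reproduces the column headers.
Row w reads: u, w, r, f, p, j — exactly the header order. So w is the identity.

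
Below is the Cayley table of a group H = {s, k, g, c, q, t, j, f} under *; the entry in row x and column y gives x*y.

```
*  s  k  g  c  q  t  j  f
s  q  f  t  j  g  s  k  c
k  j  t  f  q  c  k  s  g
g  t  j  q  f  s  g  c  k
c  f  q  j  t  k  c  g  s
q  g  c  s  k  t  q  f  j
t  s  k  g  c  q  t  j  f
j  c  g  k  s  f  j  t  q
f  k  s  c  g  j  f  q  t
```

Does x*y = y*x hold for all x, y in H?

No

g*j = c but j*g = k.
Since g and j do not commute, H is not abelian.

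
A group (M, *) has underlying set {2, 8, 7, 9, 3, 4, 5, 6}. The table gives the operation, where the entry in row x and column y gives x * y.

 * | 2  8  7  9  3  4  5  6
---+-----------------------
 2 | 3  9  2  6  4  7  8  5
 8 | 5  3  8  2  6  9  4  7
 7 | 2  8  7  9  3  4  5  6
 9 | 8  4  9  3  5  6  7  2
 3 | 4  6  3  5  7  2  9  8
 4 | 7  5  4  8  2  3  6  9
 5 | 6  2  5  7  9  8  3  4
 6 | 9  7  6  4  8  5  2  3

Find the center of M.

{3, 7}

An element z is central iff its row equals its column in the table.
For 8: 8 * 4 = 9 ≠ 5 = 4 * 8, so 8 ∉ Z.
Checking each element this way leaves Z(M) = {3, 7}.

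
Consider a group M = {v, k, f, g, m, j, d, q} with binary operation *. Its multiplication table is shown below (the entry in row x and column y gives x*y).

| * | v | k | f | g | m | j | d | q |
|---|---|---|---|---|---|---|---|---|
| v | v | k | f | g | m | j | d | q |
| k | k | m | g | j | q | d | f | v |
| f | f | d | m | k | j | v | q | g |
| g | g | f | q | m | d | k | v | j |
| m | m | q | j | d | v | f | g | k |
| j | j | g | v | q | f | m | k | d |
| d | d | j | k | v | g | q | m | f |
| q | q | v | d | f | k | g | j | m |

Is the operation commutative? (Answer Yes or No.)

No

j*g = q but g*j = k.
Since j and g do not commute, M is not abelian.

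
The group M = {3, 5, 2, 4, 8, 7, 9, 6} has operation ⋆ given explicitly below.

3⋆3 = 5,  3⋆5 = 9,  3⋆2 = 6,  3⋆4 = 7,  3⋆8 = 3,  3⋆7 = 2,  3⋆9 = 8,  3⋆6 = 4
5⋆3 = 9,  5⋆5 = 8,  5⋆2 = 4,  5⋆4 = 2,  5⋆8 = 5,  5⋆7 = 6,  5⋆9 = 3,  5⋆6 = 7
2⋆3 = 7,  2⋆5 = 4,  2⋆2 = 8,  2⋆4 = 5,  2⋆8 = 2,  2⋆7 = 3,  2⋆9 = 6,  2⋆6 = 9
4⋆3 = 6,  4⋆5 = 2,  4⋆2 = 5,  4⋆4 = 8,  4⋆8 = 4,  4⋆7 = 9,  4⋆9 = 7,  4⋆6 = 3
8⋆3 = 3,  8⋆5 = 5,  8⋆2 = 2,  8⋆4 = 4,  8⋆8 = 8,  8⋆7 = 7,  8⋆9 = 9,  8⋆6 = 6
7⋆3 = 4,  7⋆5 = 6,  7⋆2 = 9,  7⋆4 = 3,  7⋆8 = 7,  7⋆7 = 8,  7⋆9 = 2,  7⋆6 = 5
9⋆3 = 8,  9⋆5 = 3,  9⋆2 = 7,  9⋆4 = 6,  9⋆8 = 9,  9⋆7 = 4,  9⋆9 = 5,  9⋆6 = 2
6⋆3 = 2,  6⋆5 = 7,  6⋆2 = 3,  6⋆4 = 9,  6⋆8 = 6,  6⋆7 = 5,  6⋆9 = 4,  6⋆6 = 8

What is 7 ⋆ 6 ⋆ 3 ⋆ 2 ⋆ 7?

7 ⋆ 6 = 5
5 ⋆ 3 = 9
9 ⋆ 2 = 7
7 ⋆ 7 = 8

8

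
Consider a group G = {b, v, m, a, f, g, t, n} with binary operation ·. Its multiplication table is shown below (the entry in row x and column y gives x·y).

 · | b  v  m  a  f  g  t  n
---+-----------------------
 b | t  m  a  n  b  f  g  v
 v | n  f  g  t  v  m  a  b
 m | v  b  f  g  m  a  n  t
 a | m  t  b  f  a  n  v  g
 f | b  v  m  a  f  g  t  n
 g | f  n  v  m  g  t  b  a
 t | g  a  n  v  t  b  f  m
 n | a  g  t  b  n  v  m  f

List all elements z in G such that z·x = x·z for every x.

{f, t}

An element z is central iff its row equals its column in the table.
For g: g·n = a ≠ v = n·g, so g ∉ Z.
Checking each element this way leaves Z(G) = {f, t}.
(Structurally, G here is isomorphic to the dihedral group D_4.)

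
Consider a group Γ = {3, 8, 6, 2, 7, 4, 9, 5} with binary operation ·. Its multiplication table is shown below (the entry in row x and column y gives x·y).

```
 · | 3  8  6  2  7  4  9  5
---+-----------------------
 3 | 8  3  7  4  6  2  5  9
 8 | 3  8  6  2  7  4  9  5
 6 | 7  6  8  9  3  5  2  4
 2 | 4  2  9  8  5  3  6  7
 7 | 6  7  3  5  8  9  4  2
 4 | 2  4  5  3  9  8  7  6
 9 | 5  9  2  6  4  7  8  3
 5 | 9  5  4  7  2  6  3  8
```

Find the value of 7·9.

Read row 7, column 9: 7·9 = 4.

4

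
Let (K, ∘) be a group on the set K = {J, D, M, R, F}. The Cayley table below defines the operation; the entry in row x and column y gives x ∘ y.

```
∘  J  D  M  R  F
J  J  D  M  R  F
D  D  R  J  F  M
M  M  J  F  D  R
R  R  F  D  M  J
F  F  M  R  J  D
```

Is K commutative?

Check whether the table is symmetric across its main diagonal.
Every entry (row x, col y) equals the entry (row y, col x), so K is abelian.

Yes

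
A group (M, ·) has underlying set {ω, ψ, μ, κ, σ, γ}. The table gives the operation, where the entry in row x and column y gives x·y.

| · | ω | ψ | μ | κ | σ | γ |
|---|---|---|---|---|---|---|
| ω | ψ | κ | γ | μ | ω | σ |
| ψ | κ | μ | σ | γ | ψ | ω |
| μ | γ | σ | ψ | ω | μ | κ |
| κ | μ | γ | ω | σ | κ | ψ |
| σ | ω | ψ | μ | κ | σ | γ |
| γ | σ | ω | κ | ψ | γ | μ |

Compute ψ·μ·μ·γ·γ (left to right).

ψ·μ = σ
σ·μ = μ
μ·γ = κ
κ·γ = ψ
(Structurally, M here is isomorphic to the cyclic group Z_6.)

ψ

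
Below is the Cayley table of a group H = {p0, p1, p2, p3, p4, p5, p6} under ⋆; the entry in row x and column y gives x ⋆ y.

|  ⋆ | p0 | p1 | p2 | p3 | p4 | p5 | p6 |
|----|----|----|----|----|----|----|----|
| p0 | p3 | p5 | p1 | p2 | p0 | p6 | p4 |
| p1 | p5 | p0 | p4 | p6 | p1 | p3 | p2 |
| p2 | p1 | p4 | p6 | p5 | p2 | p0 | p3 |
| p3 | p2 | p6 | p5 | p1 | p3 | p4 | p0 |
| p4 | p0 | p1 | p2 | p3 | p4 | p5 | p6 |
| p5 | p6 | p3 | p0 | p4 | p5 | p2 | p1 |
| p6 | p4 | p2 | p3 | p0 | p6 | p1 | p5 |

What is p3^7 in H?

p4

p3^1 = p3
p3^2 = p3 ⋆ p3 = p1
p3^3 = p1 ⋆ p3 = p6
p3^4 = p6 ⋆ p3 = p0
p3^5 = p0 ⋆ p3 = p2
p3^6 = p2 ⋆ p3 = p5
p3^7 = p5 ⋆ p3 = p4
(Structurally, H here is isomorphic to the cyclic group Z_7.)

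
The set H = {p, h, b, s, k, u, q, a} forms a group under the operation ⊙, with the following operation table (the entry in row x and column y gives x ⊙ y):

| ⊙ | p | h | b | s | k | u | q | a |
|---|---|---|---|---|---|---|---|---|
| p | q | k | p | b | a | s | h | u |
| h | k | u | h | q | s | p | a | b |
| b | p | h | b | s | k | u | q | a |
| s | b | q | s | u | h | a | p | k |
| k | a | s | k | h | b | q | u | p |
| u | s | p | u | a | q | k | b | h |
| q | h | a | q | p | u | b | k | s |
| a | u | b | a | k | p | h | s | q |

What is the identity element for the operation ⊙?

The identity e satisfies e ⊙ x = x for all x, so its row in the table reproduces the column headers.
Row b reads: p, h, b, s, k, u, q, a — exactly the header order. So b is the identity.

b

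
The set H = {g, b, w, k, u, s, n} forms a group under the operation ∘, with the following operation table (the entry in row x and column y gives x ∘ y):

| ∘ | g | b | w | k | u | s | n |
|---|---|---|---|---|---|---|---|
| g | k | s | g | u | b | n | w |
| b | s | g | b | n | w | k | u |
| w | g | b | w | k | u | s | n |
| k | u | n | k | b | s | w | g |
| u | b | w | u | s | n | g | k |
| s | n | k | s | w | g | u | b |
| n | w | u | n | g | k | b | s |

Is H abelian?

Yes

Check whether the table is symmetric across its main diagonal.
Every entry (row x, col y) equals the entry (row y, col x), so H is abelian.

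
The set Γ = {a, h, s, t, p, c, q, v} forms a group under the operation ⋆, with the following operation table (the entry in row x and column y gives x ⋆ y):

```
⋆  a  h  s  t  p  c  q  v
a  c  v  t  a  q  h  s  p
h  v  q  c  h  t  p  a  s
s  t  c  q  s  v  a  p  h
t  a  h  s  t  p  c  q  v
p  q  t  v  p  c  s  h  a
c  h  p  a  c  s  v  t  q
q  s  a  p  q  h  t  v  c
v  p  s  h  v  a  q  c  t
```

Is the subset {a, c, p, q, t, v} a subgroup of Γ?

No

p ⋆ c = s, which is not in {a, c, p, q, t, v}.
The subset is not closed under ⋆, so it is not a subgroup.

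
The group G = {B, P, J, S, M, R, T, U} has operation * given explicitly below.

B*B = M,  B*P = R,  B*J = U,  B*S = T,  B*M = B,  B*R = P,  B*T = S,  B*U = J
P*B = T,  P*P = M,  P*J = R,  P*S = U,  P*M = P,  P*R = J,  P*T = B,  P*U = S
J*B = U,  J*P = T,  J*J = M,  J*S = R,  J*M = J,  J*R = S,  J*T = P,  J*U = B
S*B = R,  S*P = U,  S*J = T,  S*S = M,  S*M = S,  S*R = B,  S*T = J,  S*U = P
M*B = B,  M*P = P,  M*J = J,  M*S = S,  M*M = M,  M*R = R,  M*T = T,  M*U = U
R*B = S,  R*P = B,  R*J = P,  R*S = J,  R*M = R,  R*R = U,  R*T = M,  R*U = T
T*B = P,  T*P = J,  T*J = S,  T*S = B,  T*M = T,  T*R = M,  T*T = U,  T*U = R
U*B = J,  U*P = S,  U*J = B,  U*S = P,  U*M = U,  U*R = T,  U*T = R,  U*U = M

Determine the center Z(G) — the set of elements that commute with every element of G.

An element z is central iff its row equals its column in the table.
For S: S*R = B ≠ J = R*S, so S ∉ Z.
Checking each element this way leaves Z(G) = {M, U}.

{M, U}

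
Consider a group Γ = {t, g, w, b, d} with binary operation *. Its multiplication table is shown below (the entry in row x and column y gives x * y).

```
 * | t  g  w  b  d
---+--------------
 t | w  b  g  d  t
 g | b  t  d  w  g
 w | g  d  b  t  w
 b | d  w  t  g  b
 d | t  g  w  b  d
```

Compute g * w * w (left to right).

g * w = d
d * w = w

w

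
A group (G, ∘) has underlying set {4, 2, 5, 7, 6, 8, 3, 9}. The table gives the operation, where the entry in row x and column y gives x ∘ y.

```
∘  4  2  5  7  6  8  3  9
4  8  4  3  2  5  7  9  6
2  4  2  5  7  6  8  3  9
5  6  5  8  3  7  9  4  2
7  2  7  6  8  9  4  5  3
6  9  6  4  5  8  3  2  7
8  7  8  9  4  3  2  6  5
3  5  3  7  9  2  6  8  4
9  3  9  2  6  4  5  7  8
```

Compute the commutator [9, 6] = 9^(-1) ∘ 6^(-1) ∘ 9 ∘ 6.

8

Identity is 2; from the table 9^(-1) = 5 and 6^(-1) = 3.
5 ∘ 3 = 4
4 ∘ 9 = 6
6 ∘ 6 = 8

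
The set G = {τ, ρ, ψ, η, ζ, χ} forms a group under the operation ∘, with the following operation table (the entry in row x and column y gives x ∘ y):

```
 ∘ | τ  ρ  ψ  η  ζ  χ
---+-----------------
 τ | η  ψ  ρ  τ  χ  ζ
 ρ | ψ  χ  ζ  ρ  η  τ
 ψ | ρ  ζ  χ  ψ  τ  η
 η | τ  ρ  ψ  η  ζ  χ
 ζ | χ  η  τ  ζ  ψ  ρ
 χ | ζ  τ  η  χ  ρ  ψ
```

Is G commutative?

Check whether the table is symmetric across its main diagonal.
Every entry (row x, col y) equals the entry (row y, col x), so G is abelian.

Yes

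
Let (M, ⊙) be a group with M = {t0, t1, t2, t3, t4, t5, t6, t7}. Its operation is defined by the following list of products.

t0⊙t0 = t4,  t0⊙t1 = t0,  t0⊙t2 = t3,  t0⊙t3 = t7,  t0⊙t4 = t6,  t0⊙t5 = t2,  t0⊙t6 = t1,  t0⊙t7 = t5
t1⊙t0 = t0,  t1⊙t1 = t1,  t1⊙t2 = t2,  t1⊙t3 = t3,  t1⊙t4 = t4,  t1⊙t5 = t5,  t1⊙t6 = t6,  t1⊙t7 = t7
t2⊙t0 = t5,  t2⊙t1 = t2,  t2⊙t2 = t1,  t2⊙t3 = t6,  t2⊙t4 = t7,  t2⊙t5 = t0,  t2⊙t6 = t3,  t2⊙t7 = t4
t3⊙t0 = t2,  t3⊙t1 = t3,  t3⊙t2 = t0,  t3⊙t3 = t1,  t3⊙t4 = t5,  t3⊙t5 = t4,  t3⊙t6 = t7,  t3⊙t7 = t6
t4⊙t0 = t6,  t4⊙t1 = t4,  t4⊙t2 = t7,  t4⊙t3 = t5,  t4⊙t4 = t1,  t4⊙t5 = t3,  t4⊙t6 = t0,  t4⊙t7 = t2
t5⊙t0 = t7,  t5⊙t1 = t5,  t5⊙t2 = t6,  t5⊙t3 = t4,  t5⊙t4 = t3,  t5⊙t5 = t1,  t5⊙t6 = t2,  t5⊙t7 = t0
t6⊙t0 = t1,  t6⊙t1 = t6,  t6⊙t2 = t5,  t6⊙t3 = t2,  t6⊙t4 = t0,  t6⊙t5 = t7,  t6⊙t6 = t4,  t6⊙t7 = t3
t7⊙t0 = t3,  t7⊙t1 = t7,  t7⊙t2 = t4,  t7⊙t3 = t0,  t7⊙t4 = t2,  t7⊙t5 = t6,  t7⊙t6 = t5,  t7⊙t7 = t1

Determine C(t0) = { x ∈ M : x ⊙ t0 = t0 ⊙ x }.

{t0, t1, t4, t6}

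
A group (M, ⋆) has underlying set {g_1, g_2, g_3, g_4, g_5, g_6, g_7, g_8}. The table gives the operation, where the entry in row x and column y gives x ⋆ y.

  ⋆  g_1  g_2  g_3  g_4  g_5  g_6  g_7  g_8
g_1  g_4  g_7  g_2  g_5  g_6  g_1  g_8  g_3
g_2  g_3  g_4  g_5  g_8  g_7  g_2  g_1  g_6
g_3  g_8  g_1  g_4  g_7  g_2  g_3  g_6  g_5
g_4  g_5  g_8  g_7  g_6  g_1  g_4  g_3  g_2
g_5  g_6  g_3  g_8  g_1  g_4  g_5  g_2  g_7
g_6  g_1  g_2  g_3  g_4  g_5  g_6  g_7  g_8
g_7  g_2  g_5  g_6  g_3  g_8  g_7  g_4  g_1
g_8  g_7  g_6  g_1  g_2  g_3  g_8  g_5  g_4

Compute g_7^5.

g_7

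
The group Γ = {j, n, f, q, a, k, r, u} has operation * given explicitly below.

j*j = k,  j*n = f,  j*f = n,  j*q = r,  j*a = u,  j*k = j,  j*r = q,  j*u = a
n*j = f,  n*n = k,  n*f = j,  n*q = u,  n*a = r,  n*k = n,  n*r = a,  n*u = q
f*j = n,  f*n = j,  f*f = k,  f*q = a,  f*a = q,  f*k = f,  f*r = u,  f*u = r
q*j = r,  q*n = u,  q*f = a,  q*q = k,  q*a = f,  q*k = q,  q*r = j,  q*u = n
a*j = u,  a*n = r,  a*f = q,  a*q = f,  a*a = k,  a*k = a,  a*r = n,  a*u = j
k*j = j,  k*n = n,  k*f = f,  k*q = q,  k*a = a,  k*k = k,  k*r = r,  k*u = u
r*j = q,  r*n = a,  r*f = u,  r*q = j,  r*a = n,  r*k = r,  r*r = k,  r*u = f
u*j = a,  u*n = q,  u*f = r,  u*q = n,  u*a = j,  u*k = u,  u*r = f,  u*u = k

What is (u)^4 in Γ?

k

u^1 = u
u^2 = u * u = k
u^3 = k * u = u
u^4 = u * u = k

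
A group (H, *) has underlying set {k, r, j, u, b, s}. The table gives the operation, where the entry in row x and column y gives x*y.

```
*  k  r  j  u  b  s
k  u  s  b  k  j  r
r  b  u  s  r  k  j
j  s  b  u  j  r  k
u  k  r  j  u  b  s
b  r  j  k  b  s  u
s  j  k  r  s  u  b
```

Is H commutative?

No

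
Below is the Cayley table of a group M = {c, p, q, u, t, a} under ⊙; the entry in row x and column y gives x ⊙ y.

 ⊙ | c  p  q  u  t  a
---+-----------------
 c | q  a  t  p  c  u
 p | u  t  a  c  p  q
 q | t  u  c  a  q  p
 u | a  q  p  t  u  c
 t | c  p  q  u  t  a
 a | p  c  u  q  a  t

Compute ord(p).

2

The identity element is t (its row matches the header).
p^1 = p
p^2 = p ⊙ p = t
The first power of p equal to the identity is p^2, so ord(p) = 2.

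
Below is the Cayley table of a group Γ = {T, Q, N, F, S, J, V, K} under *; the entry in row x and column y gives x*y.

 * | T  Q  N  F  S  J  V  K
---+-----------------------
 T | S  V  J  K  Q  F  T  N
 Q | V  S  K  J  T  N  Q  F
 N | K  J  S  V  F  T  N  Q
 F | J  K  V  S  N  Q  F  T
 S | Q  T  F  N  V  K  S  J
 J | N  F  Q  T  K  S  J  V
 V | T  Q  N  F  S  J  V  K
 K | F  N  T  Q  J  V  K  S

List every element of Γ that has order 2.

Identity is V. Compute the order of each non-identity element by repeated multiplication:
  T: T → S → Q → V  (order 4)
  Q: Q → S → T → V  (order 4)
  N: N → S → F → V  (order 4)
  F: F → S → N → V  (order 4)
  S: S → V  (order 2)
  J: J → S → K → V  (order 4)
  K: K → S → J → V  (order 4)
Elements of order 2: {S}.

{S}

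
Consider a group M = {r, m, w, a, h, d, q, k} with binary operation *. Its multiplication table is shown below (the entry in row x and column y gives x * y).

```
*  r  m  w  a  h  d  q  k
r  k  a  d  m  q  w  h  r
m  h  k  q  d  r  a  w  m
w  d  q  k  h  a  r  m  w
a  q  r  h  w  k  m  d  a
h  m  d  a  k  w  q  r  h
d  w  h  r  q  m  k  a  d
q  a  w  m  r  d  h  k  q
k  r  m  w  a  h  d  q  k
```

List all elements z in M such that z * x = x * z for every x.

{k, w}

An element z is central iff its row equals its column in the table.
For m: m * a = d ≠ r = a * m, so m ∉ Z.
Checking each element this way leaves Z(M) = {k, w}.
(Structurally, M here is isomorphic to the dihedral group D_4.)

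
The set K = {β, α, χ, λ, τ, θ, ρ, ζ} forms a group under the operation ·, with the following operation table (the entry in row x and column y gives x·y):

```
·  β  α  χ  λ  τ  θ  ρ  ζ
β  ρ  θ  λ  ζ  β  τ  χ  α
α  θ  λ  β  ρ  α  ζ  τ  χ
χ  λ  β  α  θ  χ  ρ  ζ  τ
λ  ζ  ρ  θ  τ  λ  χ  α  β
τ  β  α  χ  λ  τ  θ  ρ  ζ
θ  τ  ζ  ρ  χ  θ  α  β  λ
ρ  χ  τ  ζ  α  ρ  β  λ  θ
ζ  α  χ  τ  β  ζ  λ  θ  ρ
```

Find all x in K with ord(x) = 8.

Identity is τ. Compute the order of each non-identity element by repeated multiplication:
  β: β → ρ → χ → λ → ζ → α → θ → τ  (order 8)
  α: α → λ → ρ → τ  (order 4)
  χ: χ → α → β → λ → θ → ρ → ζ → τ  (order 8)
  λ: λ → τ  (order 2)
  θ: θ → α → ζ → λ → χ → ρ → β → τ  (order 8)
  ρ: ρ → λ → α → τ  (order 4)
  ζ: ζ → ρ → θ → λ → β → α → χ → τ  (order 8)
Elements of order 8: {β, ζ, θ, χ}.

{β, ζ, θ, χ}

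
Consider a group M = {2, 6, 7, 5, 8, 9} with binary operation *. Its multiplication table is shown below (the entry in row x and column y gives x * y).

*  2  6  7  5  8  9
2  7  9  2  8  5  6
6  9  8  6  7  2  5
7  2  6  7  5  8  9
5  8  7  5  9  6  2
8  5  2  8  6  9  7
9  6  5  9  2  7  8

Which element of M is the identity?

The identity e satisfies e * x = x for all x, so its row in the table reproduces the column headers.
Row 7 reads: 2, 6, 7, 5, 8, 9 — exactly the header order. So 7 is the identity.
(Structurally, M here is isomorphic to the cyclic group Z_6.)

7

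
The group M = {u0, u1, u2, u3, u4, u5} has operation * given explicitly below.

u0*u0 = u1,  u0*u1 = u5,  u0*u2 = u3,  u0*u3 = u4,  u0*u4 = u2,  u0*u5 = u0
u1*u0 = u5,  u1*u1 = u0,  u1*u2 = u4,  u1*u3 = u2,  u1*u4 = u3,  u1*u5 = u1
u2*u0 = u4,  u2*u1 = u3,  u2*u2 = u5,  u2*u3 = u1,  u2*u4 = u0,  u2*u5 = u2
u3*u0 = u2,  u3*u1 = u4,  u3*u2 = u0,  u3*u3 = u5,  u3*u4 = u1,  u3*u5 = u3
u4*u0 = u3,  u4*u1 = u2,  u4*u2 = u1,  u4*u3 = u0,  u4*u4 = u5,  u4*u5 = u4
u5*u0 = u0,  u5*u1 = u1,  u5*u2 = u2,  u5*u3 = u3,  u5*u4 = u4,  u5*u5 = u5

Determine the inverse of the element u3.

First locate the identity: row u5 matches the header, so u5 is the identity.
Scan row u3 for u5: u3 * u3 = u5. Hence u3^(-1) = u3.

u3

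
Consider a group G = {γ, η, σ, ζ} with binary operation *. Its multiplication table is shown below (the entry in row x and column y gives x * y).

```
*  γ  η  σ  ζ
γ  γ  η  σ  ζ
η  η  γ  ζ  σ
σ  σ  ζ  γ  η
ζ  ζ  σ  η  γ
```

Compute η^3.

η

η^1 = η
η^2 = η * η = γ
η^3 = γ * η = η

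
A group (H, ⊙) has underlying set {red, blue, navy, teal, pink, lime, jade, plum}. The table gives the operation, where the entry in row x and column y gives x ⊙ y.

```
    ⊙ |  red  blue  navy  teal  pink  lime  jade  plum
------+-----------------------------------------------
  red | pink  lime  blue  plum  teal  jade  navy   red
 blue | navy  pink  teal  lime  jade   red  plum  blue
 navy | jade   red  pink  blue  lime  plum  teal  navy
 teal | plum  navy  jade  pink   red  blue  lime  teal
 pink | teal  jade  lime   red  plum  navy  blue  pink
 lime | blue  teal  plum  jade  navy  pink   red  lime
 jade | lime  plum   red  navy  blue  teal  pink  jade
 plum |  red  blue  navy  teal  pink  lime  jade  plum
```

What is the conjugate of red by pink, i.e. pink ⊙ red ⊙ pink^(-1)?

The identity is plum. In row pink, the entry plum sits in column pink, so pink^(-1) = pink.
pink ⊙ red = teal
teal ⊙ pink = red
(Structurally, H here is isomorphic to the quaternion group Q_8.)

red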